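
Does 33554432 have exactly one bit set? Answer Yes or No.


0b10000000000000000000000000. Only one bit set => Yes

Yes


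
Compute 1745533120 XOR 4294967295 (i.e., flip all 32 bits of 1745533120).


1745533120 ^ 4294967295 = 2549434175

2549434175


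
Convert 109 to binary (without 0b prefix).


109 = 1101101 in binary

1101101


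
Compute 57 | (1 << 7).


57 | (1 << 7) = 57 | 128 = 185

185


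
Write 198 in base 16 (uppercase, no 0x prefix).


198 = C6 hex

C6


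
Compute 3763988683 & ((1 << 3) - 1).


3763988683 & 7 = 3

3


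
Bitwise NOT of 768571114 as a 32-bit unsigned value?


~0b101101110011110111011011101010 = 0b11010010001100001000100100010101 = 3526396181 (32-bit unsigned)

3526396181


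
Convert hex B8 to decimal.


B8 hex = 184 decimal

184


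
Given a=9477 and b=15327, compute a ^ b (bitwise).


9477 ^ 15327 = 7898

7898


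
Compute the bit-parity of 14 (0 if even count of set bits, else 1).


0b1110 has 3 ones => parity 1

1


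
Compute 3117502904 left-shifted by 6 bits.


0b10111001110100010101000110111000 << 6 = 0b10111001110100010101000110111000000000 = 199520185856

199520185856


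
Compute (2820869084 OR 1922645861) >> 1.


Step 1: 2820869084 | 1922645861 = 4206575613
Step 2: 4206575613 >> 1 = 2103287806

2103287806


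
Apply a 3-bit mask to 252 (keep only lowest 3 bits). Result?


252 & 7 = 4

4


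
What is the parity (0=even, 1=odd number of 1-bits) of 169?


0b10101001 has 4 ones => parity 0

0


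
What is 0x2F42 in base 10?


2F42 hex = 12098 decimal

12098


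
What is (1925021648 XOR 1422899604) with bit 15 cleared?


Step 1: 1925021648 ^ 1422899604 = 645056068
Step 2: 645056068 & ~(1 << 15) = 645023300

645023300


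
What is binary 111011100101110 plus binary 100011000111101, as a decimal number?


111011100101110 + 100011000111101 = 1011110101101011 = 48491

48491


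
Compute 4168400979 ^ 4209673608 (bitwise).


0b11111000011101001100000001010011 ^ 0b11111010111010101000010110001000 = 0b10100111100100010111011011 = 43927003

43927003


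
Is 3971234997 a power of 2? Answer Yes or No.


0b11101100101101000011110010110101. Multiple bits set => No

No


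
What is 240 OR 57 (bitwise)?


0b11110000 | 0b111001 = 0b11111001 = 249

249


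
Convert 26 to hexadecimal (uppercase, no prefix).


26 = 1A hex

1A


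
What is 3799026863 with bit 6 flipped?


3799026863 ^ (1 << 6) = 3799026863 ^ 64 = 3799026927

3799026927


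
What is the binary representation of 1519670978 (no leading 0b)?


1519670978 = 1011010100101000101011011000010 in binary

1011010100101000101011011000010


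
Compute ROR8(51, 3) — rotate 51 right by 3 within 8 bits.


Rotate 0b110011 right by 3 (8-bit) = 0b1100110 = 102

102


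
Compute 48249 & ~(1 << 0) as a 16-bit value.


48249 & ~(1 << 0) = 48248

48248


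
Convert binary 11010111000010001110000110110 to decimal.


11010111000010001110000110110 in decimal = 450960438

450960438


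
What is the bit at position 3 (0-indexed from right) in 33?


0b100001, position 3 = 0

0


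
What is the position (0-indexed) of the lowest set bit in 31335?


0b111101001100111. Lowest set bit at position 0

0


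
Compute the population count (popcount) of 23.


0b10111 has 4 set bits

4


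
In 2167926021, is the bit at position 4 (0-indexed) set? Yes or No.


0b10000001001101111110110100000101, bit 4 = 0. No

No


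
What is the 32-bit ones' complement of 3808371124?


3808371124 ^ 4294967295 = 486596171

486596171


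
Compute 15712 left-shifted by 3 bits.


0b11110101100000 << 3 = 0b11110101100000000 = 125696

125696


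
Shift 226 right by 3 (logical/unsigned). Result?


0b11100010 >> 3 = 0b11100 = 28

28


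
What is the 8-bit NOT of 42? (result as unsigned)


~0b101010 = 0b11010101 = 213 (8-bit unsigned)

213


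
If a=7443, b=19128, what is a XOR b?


7443 ^ 19128 = 22443

22443


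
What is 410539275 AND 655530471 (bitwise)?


0b11000011110000101010100001011 & 0b100111000100101001100111100111 = 0b100000001000100000011 = 1052931

1052931


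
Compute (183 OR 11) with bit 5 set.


Step 1: 183 | 11 = 191
Step 2: 191 | (1 << 5) = 191 | 32 = 191

191


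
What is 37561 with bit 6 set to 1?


37561 | (1 << 6) = 37561 | 64 = 37625

37625


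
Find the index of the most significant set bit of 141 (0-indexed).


0b10001101. Highest set bit at position 7

7


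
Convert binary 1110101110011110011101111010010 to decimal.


1110101110011110011101111010010 in decimal = 1976515538

1976515538


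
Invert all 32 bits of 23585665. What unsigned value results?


23585665 ^ 4294967295 = 4271381630

4271381630


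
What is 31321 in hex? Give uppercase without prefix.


31321 = 7A59 hex

7A59


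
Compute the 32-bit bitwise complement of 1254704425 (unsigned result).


~0b1001010110010010100010100101001 = 0b10110101001101101011101011010110 = 3040262870 (32-bit unsigned)

3040262870


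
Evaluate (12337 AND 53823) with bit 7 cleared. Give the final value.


Step 1: 12337 & 53823 = 4145
Step 2: 4145 & ~(1 << 7) = 4145

4145


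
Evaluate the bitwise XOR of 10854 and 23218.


0b10101001100110 ^ 0b101101010110010 = 0b111000011010100 = 28884

28884


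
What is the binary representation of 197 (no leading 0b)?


197 = 11000101 in binary

11000101


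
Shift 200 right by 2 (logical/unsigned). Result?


0b11001000 >> 2 = 0b110010 = 50

50


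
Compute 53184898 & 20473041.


0b11001010111000100110000010 & 0b1001110000110010011010001 = 0b1001010000000000010000000 = 19398784

19398784


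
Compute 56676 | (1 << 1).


56676 | (1 << 1) = 56676 | 2 = 56678

56678


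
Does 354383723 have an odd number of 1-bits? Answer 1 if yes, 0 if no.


0b10101000111110111011101101011 has 19 ones => parity 1

1


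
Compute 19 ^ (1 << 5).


19 ^ (1 << 5) = 19 ^ 32 = 51

51


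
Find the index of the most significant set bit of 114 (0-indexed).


0b1110010. Highest set bit at position 6

6


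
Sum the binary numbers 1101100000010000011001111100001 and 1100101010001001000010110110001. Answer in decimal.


1101100000010000011001111100001 + 1100101010001001000010110110001 = 11010001010011001011100110010010 = 3511466386

3511466386


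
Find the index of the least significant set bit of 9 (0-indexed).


0b1001. Lowest set bit at position 0

0


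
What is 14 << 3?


0b1110 << 3 = 0b1110000 = 112

112


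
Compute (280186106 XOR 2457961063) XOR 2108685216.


Step 1: 280186106 ^ 2457961063 = 2184367773
Step 2: 2184367773 ^ 2108685216 = 4288492861

4288492861


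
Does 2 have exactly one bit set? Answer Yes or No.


0b10. Only one bit set => Yes

Yes


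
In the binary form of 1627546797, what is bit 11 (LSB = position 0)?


0b1100001000000100110010010101101, position 11 = 0

0


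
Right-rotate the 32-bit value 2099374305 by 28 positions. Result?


Rotate 0b1111101001000011110100011100001 right by 28 (32-bit) = 0b11010010000111101000111000010111 = 3525217815

3525217815


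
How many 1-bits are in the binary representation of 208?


0b11010000 has 3 set bits

3


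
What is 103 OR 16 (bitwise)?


0b1100111 | 0b10000 = 0b1110111 = 119

119


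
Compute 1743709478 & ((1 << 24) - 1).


1743709478 & 16777215 = 15656230

15656230


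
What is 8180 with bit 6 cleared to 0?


8180 & ~(1 << 6) = 8116

8116


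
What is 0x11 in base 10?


11 hex = 17 decimal

17


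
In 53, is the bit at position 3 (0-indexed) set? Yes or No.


0b110101, bit 3 = 0. No

No


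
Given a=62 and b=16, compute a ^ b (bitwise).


62 ^ 16 = 46

46


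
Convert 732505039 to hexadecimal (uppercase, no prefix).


732505039 = 2BA923CF hex

2BA923CF


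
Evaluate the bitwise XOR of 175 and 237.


0b10101111 ^ 0b11101101 = 0b1000010 = 66

66


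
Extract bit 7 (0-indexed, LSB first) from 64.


0b1000000, position 7 = 0

0


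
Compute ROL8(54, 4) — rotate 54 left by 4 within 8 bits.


Rotate 0b110110 left by 4 (8-bit) = 0b1100011 = 99

99


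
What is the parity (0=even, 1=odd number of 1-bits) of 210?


0b11010010 has 4 ones => parity 0

0


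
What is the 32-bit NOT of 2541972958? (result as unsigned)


~0b10010111100000110110110111011110 = 0b1101000011111001001001000100001 = 1752994337 (32-bit unsigned)

1752994337


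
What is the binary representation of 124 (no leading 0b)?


124 = 1111100 in binary

1111100


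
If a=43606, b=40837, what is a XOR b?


43606 ^ 40837 = 13779

13779


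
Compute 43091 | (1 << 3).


43091 | (1 << 3) = 43091 | 8 = 43099

43099


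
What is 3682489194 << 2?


0b11011011011111100101001101101010 << 2 = 0b1101101101111110010100110110101000 = 14729956776

14729956776


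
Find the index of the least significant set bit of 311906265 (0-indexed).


0b10010100101110100111111011001. Lowest set bit at position 0

0


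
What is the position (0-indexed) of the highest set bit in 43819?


0b1010101100101011. Highest set bit at position 15

15


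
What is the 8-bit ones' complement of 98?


98 ^ 255 = 157

157


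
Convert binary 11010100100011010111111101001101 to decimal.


11010100100011010111111101001101 in decimal = 3566042957

3566042957


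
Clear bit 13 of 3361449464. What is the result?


3361449464 & ~(1 << 13) = 3361441272

3361441272


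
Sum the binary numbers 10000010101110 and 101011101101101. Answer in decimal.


10000010101110 + 101011101101101 = 111100000011011 = 30747

30747


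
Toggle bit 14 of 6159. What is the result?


6159 ^ (1 << 14) = 6159 ^ 16384 = 22543

22543


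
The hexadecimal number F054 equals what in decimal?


F054 hex = 61524 decimal

61524


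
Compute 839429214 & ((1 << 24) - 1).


839429214 & 16777215 = 568414

568414


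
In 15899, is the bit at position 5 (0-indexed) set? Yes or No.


0b11111000011011, bit 5 = 0. No

No


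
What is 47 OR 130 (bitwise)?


0b101111 | 0b10000010 = 0b10101111 = 175

175


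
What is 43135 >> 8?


0b1010100001111111 >> 8 = 0b10101000 = 168

168


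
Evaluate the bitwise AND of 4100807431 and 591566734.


0b11110100011011010101101100000111 & 0b100011010000101001011110001110 = 0b100000010000000001001100000110 = 541070086

541070086


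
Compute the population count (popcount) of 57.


0b111001 has 4 set bits

4


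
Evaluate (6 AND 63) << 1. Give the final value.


Step 1: 6 & 63 = 6
Step 2: 6 << 1 = 12

12


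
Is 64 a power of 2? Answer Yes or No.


0b1000000. Only one bit set => Yes

Yes


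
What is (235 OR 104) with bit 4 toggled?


Step 1: 235 | 104 = 235
Step 2: 235 ^ (1 << 4) = 235 ^ 16 = 251

251


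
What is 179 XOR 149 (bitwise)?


0b10110011 ^ 0b10010101 = 0b100110 = 38

38


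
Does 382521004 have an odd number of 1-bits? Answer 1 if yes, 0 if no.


0b10110110011001100111010101100 has 16 ones => parity 0

0


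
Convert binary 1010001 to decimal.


1010001 in decimal = 81

81


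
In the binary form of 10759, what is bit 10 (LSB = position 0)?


0b10101000000111, position 10 = 0

0


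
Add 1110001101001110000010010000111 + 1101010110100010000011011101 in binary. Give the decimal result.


1110001101001110000010010000111 + 1101010110100010000011011101 = 1111111000000010010010101100100 = 2130781540

2130781540


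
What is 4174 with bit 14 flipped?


4174 ^ (1 << 14) = 4174 ^ 16384 = 20558

20558


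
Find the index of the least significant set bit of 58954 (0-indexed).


0b1110011001001010. Lowest set bit at position 1

1


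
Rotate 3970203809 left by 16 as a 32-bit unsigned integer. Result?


Rotate 0b11101100101001001000000010100001 left by 16 (32-bit) = 0b10000000101000011110110010100100 = 2158095524

2158095524


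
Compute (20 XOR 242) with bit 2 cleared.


Step 1: 20 ^ 242 = 230
Step 2: 230 & ~(1 << 2) = 226

226


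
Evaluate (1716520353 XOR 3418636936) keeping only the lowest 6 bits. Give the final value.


Step 1: 1716520353 ^ 3418636936 = 2912175913
Step 2: 2912175913 & 63 = 41

41


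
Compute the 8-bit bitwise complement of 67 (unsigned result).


~0b1000011 = 0b10111100 = 188 (8-bit unsigned)

188


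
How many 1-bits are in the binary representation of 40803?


0b1001111101100011 has 10 set bits

10


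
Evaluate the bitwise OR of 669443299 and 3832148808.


0b100111111001101110010011100011 | 0b11100100011010011111001101001000 = 0b11100111111011111111011111101011 = 3891263467

3891263467


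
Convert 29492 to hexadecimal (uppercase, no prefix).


29492 = 7334 hex

7334


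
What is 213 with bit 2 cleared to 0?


213 & ~(1 << 2) = 209

209


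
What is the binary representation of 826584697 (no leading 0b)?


826584697 = 110001010001001010111001111001 in binary

110001010001001010111001111001


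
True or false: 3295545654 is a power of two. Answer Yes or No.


0b11000100011011100000100100110110. Multiple bits set => No

No


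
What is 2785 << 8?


0b101011100001 << 8 = 0b10101110000100000000 = 712960

712960


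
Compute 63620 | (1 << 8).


63620 | (1 << 8) = 63620 | 256 = 63876

63876


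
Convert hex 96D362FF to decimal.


96D362FF hex = 2530435839 decimal

2530435839


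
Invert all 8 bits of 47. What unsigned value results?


47 ^ 255 = 208

208


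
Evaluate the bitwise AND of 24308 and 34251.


0b101111011110100 & 0b1000010111001011 = 0b10011000000 = 1216

1216


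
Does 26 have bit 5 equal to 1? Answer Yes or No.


0b11010, bit 5 = 0. No

No


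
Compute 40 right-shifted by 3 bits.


0b101000 >> 3 = 0b101 = 5

5


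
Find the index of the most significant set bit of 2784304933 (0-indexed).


0b10100101111101010001111100100101. Highest set bit at position 31

31


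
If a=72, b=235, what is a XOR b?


72 ^ 235 = 163

163


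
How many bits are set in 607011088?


0b100100001011100100000100010000 has 9 set bits

9


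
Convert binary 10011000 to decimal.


10011000 in decimal = 152

152


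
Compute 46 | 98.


0b101110 | 0b1100010 = 0b1101110 = 110

110


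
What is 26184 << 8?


0b110011001001000 << 8 = 0b11001100100100000000000 = 6703104

6703104


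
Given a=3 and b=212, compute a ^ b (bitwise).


3 ^ 212 = 215

215


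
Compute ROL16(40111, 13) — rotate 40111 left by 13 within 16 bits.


Rotate 0b1001110010101111 left by 13 (16-bit) = 0b1111001110010101 = 62357

62357


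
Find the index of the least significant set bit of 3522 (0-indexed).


0b110111000010. Lowest set bit at position 1

1


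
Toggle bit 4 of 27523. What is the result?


27523 ^ (1 << 4) = 27523 ^ 16 = 27539

27539


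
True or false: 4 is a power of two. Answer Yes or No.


0b100. Only one bit set => Yes

Yes


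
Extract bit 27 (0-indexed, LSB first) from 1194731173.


0b1000111001101100010011010100101, position 27 = 0

0


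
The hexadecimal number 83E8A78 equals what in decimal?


83E8A78 hex = 138316408 decimal

138316408


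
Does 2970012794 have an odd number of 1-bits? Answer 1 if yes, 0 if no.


0b10110001000001101100110001111010 has 15 ones => parity 1

1


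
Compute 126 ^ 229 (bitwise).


0b1111110 ^ 0b11100101 = 0b10011011 = 155

155


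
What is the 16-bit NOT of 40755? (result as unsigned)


~0b1001111100110011 = 0b110000011001100 = 24780 (16-bit unsigned)

24780


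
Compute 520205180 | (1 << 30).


520205180 | (1 << 30) = 520205180 | 1073741824 = 1593947004

1593947004


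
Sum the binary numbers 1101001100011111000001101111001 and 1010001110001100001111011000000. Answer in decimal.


1101001100011111000001101111001 + 1010001110001100001111011000000 = 10111011010101011010001000111001 = 3142951481

3142951481


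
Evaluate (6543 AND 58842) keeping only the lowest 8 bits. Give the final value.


Step 1: 6543 & 58842 = 394
Step 2: 394 & 255 = 138

138


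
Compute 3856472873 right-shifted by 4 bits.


0b11100101110111010001101100101001 >> 4 = 0b1110010111011101000110110010 = 241029554

241029554


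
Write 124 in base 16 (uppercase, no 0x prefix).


124 = 7C hex

7C


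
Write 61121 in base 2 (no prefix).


61121 = 1110111011000001 in binary

1110111011000001


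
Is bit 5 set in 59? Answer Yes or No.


0b111011, bit 5 = 1. Yes

Yes


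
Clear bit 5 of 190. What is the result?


190 & ~(1 << 5) = 158

158


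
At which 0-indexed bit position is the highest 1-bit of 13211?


0b11001110011011. Highest set bit at position 13

13


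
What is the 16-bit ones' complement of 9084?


9084 ^ 65535 = 56451

56451


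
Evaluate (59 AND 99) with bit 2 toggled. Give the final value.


Step 1: 59 & 99 = 35
Step 2: 35 ^ (1 << 2) = 35 ^ 4 = 39

39


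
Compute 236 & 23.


0b11101100 & 0b10111 = 0b100 = 4

4


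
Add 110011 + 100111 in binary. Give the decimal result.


110011 + 100111 = 1011010 = 90

90


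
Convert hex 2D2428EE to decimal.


2D2428EE hex = 757344494 decimal

757344494


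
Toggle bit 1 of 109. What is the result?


109 ^ (1 << 1) = 109 ^ 2 = 111

111


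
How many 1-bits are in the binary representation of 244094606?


0b1110100011001001011010001110 has 14 set bits

14


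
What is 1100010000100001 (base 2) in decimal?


1100010000100001 in decimal = 50209

50209


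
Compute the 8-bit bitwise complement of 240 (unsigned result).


~0b11110000 = 0b1111 = 15 (8-bit unsigned)

15


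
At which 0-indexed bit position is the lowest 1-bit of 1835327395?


0b1101101011001001101111110100011. Lowest set bit at position 0

0


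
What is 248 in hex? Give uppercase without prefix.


248 = F8 hex

F8


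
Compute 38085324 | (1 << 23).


38085324 | (1 << 23) = 38085324 | 8388608 = 46473932

46473932


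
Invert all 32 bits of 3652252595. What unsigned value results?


3652252595 ^ 4294967295 = 642714700

642714700


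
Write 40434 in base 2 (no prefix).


40434 = 1001110111110010 in binary

1001110111110010


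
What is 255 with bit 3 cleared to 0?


255 & ~(1 << 3) = 247

247


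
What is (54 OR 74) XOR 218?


Step 1: 54 | 74 = 126
Step 2: 126 ^ 218 = 164

164


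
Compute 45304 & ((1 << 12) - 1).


45304 & 4095 = 248

248


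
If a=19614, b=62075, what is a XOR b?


19614 ^ 62075 = 48869

48869


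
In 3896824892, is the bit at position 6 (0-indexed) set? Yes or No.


0b11101000010001001101010000111100, bit 6 = 0. No

No


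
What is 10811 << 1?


0b10101000111011 << 1 = 0b101010001110110 = 21622

21622


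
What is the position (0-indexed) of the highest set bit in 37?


0b100101. Highest set bit at position 5

5


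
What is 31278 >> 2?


0b111101000101110 >> 2 = 0b1111010001011 = 7819

7819


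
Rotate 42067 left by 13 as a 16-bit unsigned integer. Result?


Rotate 0b1010010001010011 left by 13 (16-bit) = 0b111010010001010 = 29834

29834


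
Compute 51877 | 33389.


0b1100101010100101 | 0b1000001001101101 = 0b1100101011101101 = 51949

51949


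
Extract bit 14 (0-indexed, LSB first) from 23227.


0b101101010111011, position 14 = 1

1


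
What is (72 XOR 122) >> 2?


Step 1: 72 ^ 122 = 50
Step 2: 50 >> 2 = 12

12


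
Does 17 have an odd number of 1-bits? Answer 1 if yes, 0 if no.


0b10001 has 2 ones => parity 0

0


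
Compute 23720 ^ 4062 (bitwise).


0b101110010101000 ^ 0b111111011110 = 0b101001101110110 = 21366

21366


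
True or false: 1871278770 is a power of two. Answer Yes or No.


0b1101111100010010111001010110010. Multiple bits set => No

No


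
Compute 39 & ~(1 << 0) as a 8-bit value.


39 & ~(1 << 0) = 38

38


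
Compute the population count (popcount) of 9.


0b1001 has 2 set bits

2


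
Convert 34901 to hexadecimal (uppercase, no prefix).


34901 = 8855 hex

8855


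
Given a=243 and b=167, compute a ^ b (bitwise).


243 ^ 167 = 84

84


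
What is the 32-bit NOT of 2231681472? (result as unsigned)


~0b10000101000001001100000111000000 = 0b1111010111110110011111000111111 = 2063285823 (32-bit unsigned)

2063285823


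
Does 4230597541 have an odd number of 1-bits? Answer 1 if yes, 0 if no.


0b11111100001010011100101110100101 has 18 ones => parity 0

0


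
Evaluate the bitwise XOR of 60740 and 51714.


0b1110110101000100 ^ 0b1100101000000010 = 0b10011101000110 = 10054

10054


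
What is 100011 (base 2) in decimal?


100011 in decimal = 35

35


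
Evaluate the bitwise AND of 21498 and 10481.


0b101001111111010 & 0b10100011110001 = 0b11110000 = 240

240


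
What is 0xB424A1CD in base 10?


B424A1CD hex = 3022299597 decimal

3022299597


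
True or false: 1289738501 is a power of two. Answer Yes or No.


0b1001100110111111101100100000101. Multiple bits set => No

No


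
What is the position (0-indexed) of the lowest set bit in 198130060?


0b1011110011110011100110001100. Lowest set bit at position 2

2


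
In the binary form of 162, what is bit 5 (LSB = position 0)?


0b10100010, position 5 = 1

1


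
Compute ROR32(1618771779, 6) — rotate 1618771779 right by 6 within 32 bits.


Rotate 0b1100000011111000111111101000011 right by 6 (32-bit) = 0b1101100000011111000111111101 = 226619901

226619901


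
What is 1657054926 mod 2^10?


1657054926 & 1023 = 718

718


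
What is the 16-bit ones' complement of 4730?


4730 ^ 65535 = 60805

60805


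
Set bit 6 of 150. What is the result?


150 | (1 << 6) = 150 | 64 = 214

214


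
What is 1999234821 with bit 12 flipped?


1999234821 ^ (1 << 12) = 1999234821 ^ 4096 = 1999238917

1999238917


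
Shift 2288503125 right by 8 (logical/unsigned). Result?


0b10001000011001111100100101010101 >> 8 = 0b100010000110011111001001 = 8939465

8939465


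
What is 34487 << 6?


0b1000011010110111 << 6 = 0b1000011010110111000000 = 2207168

2207168


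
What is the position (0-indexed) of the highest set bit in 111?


0b1101111. Highest set bit at position 6

6


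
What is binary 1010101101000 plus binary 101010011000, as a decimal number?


1010101101000 + 101010011000 = 10000000000000 = 8192

8192


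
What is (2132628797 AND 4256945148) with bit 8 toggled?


Step 1: 2132628797 & 4256945148 = 2098811196
Step 2: 2098811196 ^ (1 << 8) = 2098811196 ^ 256 = 2098810940

2098810940


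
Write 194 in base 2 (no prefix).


194 = 11000010 in binary

11000010


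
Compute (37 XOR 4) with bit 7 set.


Step 1: 37 ^ 4 = 33
Step 2: 33 | (1 << 7) = 33 | 128 = 161

161


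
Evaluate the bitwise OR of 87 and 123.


0b1010111 | 0b1111011 = 0b1111111 = 127

127


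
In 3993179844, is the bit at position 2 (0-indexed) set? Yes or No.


0b11101110000000110001011011000100, bit 2 = 1. Yes

Yes


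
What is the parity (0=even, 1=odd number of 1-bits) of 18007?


0b100011001010111 has 8 ones => parity 0

0


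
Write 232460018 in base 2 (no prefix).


232460018 = 1101110110110000111011110010 in binary

1101110110110000111011110010


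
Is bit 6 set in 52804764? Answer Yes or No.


0b11001001011011110010011100, bit 6 = 0. No

No


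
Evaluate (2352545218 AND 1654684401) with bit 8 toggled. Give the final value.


Step 1: 2352545218 & 1654684401 = 2128064
Step 2: 2128064 ^ (1 << 8) = 2128064 ^ 256 = 2128320

2128320


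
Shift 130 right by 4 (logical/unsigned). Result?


0b10000010 >> 4 = 0b1000 = 8

8


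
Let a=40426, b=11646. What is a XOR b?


40426 ^ 11646 = 45204

45204


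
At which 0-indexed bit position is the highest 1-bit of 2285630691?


0b10001000001110111111010011100011. Highest set bit at position 31

31


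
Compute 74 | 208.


0b1001010 | 0b11010000 = 0b11011010 = 218

218


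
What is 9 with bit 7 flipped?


9 ^ (1 << 7) = 9 ^ 128 = 137

137


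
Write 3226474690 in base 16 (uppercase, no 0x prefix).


3226474690 = C05018C2 hex

C05018C2


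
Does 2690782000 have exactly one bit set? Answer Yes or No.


0b10100000011000100001001100110000. Multiple bits set => No

No


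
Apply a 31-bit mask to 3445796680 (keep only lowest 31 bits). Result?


3445796680 & 2147483647 = 1298313032

1298313032


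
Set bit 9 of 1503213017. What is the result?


1503213017 | (1 << 9) = 1503213017 | 512 = 1503213529

1503213529


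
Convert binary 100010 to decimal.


100010 in decimal = 34

34


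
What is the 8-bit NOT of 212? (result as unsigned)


~0b11010100 = 0b101011 = 43 (8-bit unsigned)

43


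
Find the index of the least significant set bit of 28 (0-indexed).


0b11100. Lowest set bit at position 2

2


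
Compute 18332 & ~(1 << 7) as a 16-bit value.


18332 & ~(1 << 7) = 18204

18204


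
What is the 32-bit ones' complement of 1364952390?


1364952390 ^ 4294967295 = 2930014905

2930014905


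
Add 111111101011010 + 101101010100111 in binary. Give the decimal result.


111111101011010 + 101101010100111 = 1101101000000001 = 55809

55809


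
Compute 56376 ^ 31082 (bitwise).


0b1101110000111000 ^ 0b111100101101010 = 0b1010010101010010 = 42322

42322


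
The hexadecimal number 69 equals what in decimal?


69 hex = 105 decimal

105


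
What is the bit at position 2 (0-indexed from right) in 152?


0b10011000, position 2 = 0

0


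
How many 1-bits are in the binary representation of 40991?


0b1010000000011111 has 7 set bits

7


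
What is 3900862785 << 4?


0b11101000100000100111000101000001 << 4 = 0b111010001000001001110001010000010000 = 62413804560

62413804560


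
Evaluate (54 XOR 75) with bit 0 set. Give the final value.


Step 1: 54 ^ 75 = 125
Step 2: 125 | (1 << 0) = 125 | 1 = 125

125


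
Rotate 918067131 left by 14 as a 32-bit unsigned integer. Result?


Rotate 0b110110101110001001011110111011 left by 14 (32-bit) = 0b100101111011101100110110101110 = 636407214

636407214


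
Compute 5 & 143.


0b101 & 0b10001111 = 0b101 = 5

5


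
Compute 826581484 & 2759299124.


0b110001010001001010000111101100 & 0b10100100011101111001000000110100 = 0b100000010001001000000000100100 = 541360164

541360164


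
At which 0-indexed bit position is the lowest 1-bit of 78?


0b1001110. Lowest set bit at position 1

1


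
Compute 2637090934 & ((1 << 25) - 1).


2637090934 & 33554431 = 19845238

19845238


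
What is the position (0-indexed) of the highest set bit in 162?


0b10100010. Highest set bit at position 7

7


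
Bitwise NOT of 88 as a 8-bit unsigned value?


~0b1011000 = 0b10100111 = 167 (8-bit unsigned)

167


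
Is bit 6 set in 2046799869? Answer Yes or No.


0b1111001111111111010111111111101, bit 6 = 1. Yes

Yes


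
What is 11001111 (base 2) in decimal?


11001111 in decimal = 207

207


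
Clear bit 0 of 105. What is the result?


105 & ~(1 << 0) = 104

104


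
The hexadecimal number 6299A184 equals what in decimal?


6299A184 hex = 1654235524 decimal

1654235524


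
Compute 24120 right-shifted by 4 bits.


0b101111000111000 >> 4 = 0b10111100011 = 1507

1507


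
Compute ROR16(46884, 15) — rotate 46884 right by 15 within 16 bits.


Rotate 0b1011011100100100 right by 15 (16-bit) = 0b110111001001001 = 28233

28233


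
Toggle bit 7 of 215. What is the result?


215 ^ (1 << 7) = 215 ^ 128 = 87

87


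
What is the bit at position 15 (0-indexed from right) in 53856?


0b1101001001100000, position 15 = 1

1


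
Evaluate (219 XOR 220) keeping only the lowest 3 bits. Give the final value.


Step 1: 219 ^ 220 = 7
Step 2: 7 & 7 = 7

7


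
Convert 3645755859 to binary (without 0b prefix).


3645755859 = 11011001010011011101000111010011 in binary

11011001010011011101000111010011


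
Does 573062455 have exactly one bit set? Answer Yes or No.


0b100010001010000011110100110111. Multiple bits set => No

No


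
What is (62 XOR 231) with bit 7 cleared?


Step 1: 62 ^ 231 = 217
Step 2: 217 & ~(1 << 7) = 89

89


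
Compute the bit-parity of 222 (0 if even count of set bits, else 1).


0b11011110 has 6 ones => parity 0

0


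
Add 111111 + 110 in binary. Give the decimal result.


111111 + 110 = 1000101 = 69

69


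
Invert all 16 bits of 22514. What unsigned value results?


22514 ^ 65535 = 43021

43021


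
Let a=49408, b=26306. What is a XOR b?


49408 ^ 26306 = 42946

42946


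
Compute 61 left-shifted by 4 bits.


0b111101 << 4 = 0b1111010000 = 976

976


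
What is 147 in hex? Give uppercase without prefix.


147 = 93 hex

93


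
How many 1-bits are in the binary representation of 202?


0b11001010 has 4 set bits

4


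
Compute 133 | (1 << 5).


133 | (1 << 5) = 133 | 32 = 165

165


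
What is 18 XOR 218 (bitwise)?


0b10010 ^ 0b11011010 = 0b11001000 = 200

200


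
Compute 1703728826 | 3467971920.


0b1100101100011001101011010111010 | 0b11001110101101010000110101010000 = 0b11101111101111011101111111111010 = 4022198266

4022198266


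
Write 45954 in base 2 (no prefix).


45954 = 1011001110000010 in binary

1011001110000010


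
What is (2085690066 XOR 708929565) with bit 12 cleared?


Step 1: 2085690066 ^ 708929565 = 1443918543
Step 2: 1443918543 & ~(1 << 12) = 1443914447

1443914447


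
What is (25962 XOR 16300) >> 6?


Step 1: 25962 ^ 16300 = 23238
Step 2: 23238 >> 6 = 363

363


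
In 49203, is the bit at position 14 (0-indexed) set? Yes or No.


0b1100000000110011, bit 14 = 1. Yes

Yes


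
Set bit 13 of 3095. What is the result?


3095 | (1 << 13) = 3095 | 8192 = 11287

11287


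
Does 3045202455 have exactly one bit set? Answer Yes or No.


0b10110101100000100001101000010111. Multiple bits set => No

No


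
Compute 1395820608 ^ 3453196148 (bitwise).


0b1010011001100101000100001000000 ^ 0b11001101110100111001011101110100 = 0b10011110111000010001111100110100 = 2665553716

2665553716


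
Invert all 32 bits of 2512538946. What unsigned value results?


2512538946 ^ 4294967295 = 1782428349

1782428349


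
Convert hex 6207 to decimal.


6207 hex = 25095 decimal

25095


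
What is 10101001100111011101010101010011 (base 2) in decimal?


10101001100111011101010101010011 in decimal = 2845693267

2845693267


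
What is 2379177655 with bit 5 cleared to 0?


2379177655 & ~(1 << 5) = 2379177623

2379177623


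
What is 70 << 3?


0b1000110 << 3 = 0b1000110000 = 560

560


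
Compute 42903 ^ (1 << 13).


42903 ^ (1 << 13) = 42903 ^ 8192 = 34711

34711


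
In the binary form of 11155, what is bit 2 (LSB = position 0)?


0b10101110010011, position 2 = 0

0


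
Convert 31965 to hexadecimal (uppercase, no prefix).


31965 = 7CDD hex

7CDD


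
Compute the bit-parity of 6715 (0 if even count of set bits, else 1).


0b1101000111011 has 8 ones => parity 0

0


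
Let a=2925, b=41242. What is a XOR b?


2925 ^ 41242 = 43639

43639


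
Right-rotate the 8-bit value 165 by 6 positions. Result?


Rotate 0b10100101 right by 6 (8-bit) = 0b10010110 = 150

150


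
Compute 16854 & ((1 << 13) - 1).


16854 & 8191 = 470

470


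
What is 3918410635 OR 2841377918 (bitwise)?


0b11101001100011100011001110001011 | 0b10101001010110111111110001111110 = 0b11101001110111111111111111111111 = 3923771391

3923771391


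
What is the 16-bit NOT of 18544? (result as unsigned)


~0b100100001110000 = 0b1011011110001111 = 46991 (16-bit unsigned)

46991


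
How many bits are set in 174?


0b10101110 has 5 set bits

5


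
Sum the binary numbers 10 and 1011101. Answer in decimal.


10 + 1011101 = 1011111 = 95

95


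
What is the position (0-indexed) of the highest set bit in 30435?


0b111011011100011. Highest set bit at position 14

14


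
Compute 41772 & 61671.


0b1010001100101100 & 0b1111000011100111 = 0b1010000000100100 = 40996

40996


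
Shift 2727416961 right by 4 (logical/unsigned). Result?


0b10100010100100010001010010000001 >> 4 = 0b1010001010010001000101001000 = 170463560

170463560


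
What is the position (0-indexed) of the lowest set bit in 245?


0b11110101. Lowest set bit at position 0

0


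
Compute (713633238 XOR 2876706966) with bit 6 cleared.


Step 1: 713633238 ^ 2876706966 = 2180922688
Step 2: 2180922688 & ~(1 << 6) = 2180922624

2180922624


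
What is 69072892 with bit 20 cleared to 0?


69072892 & ~(1 << 20) = 68024316

68024316


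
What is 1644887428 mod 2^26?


1644887428 & 67108863 = 34274692

34274692


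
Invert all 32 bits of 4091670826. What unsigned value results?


4091670826 ^ 4294967295 = 203296469

203296469


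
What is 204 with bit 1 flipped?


204 ^ (1 << 1) = 204 ^ 2 = 206

206


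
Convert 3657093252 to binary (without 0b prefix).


3657093252 = 11011001111110101101000010000100 in binary

11011001111110101101000010000100


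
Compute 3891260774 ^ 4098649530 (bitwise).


0b11100111111011111110110101100110 ^ 0b11110100010011000110110110111010 = 0b10011101000111000000011011100 = 329482460

329482460


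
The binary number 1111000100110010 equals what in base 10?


1111000100110010 in decimal = 61746

61746


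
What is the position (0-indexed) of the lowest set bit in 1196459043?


0b1000111010100001000010000100011. Lowest set bit at position 0

0


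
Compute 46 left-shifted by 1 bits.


0b101110 << 1 = 0b1011100 = 92

92


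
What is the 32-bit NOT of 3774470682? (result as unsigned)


~0b11100000111110011101101000011010 = 0b11111000001100010010111100101 = 520496613 (32-bit unsigned)

520496613


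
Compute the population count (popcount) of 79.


0b1001111 has 5 set bits

5


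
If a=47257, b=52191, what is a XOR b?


47257 ^ 52191 = 29510

29510


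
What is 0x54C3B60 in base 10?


54C3B60 hex = 88882016 decimal

88882016


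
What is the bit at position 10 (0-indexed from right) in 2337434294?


0b10001011010100100110101010110110, position 10 = 0

0


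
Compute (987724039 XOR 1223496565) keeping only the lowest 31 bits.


Step 1: 987724039 ^ 1223496565 = 1915906674
Step 2: 1915906674 & 2147483647 = 1915906674

1915906674


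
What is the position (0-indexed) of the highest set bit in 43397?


0b1010100110000101. Highest set bit at position 15

15


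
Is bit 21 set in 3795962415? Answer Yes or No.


0b11100010010000011100101000101111, bit 21 = 0. No

No


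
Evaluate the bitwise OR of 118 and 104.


0b1110110 | 0b1101000 = 0b1111110 = 126

126


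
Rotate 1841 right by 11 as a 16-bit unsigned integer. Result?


Rotate 0b11100110001 right by 11 (16-bit) = 0b1110011000100000 = 58912

58912


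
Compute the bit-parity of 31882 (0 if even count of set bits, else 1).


0b111110010001010 has 8 ones => parity 0

0


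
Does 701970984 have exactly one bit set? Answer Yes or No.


0b101001110101110011101000101000. Multiple bits set => No

No


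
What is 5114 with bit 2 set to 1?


5114 | (1 << 2) = 5114 | 4 = 5118

5118


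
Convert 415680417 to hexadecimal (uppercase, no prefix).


415680417 = 18C6C7A1 hex

18C6C7A1


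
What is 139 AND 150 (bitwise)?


0b10001011 & 0b10010110 = 0b10000010 = 130

130


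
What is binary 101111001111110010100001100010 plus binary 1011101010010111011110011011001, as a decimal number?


101111001111110010100001100010 + 1011101010010111011110011011001 = 10001100100010101110010100111011 = 2357912891

2357912891


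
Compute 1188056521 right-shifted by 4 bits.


0b1000110110100000100110111001001 >> 4 = 0b100011011010000010011011100 = 74253532

74253532


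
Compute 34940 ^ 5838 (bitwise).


0b1000100001111100 ^ 0b1011011001110 = 0b1001111010110010 = 40626

40626


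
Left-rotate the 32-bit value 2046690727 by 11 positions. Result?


Rotate 0b1111001111111100000010110100111 left by 11 (32-bit) = 0b11110000001011010011101111001111 = 4029496271

4029496271


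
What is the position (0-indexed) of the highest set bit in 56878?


0b1101111000101110. Highest set bit at position 15

15


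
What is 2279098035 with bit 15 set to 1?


2279098035 | (1 << 15) = 2279098035 | 32768 = 2279130803

2279130803


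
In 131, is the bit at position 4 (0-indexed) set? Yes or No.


0b10000011, bit 4 = 0. No

No


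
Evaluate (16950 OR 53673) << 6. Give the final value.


Step 1: 16950 | 53673 = 54207
Step 2: 54207 << 6 = 3469248

3469248


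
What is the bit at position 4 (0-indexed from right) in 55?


0b110111, position 4 = 1

1


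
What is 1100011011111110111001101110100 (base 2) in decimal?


1100011011111110111001101110100 in decimal = 1669297012

1669297012


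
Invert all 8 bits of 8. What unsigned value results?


8 ^ 255 = 247

247


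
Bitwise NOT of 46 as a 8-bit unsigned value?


~0b101110 = 0b11010001 = 209 (8-bit unsigned)

209


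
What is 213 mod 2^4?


213 & 15 = 5

5


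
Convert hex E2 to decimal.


E2 hex = 226 decimal

226


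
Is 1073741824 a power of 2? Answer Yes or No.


0b1000000000000000000000000000000. Only one bit set => Yes

Yes


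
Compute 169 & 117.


0b10101001 & 0b1110101 = 0b100001 = 33

33


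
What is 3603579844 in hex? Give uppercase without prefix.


3603579844 = D6CA43C4 hex

D6CA43C4


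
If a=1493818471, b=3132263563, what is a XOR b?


1493818471 ^ 3132263563 = 3820703980

3820703980


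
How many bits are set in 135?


0b10000111 has 4 set bits

4


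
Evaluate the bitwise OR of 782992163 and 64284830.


0b101110101010111000001100100011 | 0b11110101001110100010011110 = 0b101111111111111110101110111111 = 805301183

805301183


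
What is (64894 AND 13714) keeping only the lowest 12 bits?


Step 1: 64894 & 13714 = 13586
Step 2: 13586 & 4095 = 1298

1298


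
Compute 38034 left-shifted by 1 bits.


0b1001010010010010 << 1 = 0b10010100100100100 = 76068

76068


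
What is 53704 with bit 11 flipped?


53704 ^ (1 << 11) = 53704 ^ 2048 = 55752

55752


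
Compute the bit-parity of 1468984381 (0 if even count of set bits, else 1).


0b1010111100011101110110000111101 has 19 ones => parity 1

1


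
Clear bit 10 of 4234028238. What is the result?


4234028238 & ~(1 << 10) = 4234027214

4234027214


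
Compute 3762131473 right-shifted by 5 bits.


0b11100000001111011001001000010001 >> 5 = 0b111000000011110110010010000 = 117566608

117566608


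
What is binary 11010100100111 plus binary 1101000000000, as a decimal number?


11010100100111 + 1101000000000 = 100111100100111 = 20263

20263
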